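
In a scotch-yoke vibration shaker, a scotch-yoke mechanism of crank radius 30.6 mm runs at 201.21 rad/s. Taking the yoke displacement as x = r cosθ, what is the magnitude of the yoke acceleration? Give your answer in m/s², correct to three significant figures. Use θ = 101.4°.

245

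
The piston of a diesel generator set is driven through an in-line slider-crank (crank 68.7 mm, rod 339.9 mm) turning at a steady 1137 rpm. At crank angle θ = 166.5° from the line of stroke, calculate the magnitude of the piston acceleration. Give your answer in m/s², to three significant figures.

771

ω = 2π·1137/60 = 119.1 rad/s
x(θ) = r cosθ + √(L² − r² sin²θ); with ω constant, a = ω²·d²x/dθ².
d²x/dθ² = −r cosθ − r²(cos2θ)/√u − r⁴ sin²2θ/(4u^{3/2}),  u = L² − r² sin²θ = 0.115275 m².
Substituting r = 0.0687 m, L = 0.3399 m, θ = 166.5°: d²x/dθ² = +0.054387 m.
a = ω²·d²x/dθ² = (119.1)²·(+0.054387) = +771.03 m/s²;  |a| = 771.03 m/s².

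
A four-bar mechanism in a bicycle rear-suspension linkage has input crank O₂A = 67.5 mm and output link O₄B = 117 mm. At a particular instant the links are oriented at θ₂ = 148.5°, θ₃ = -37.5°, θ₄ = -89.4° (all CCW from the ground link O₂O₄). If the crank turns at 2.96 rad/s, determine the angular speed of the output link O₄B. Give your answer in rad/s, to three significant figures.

ω₂ = 2.96 rad/s
Differentiating the loop-closure r₂e^{iθ₂}+r₃e^{iθ₃}=r₁+r₄e^{iθ₄} gives r₂ω₂e^{iθ₂}+r₃ω₃e^{iθ₃}=r₄ω₄e^{iθ₄}.
Eliminating the other unknown: ω₄ = r₂ω₂ sin(θ₂−θ₃) / [r₄ sin(θ₄−θ₃)].
Numerator sine = -0.10453; denominator sine = -0.78694.
Result = 0.0675·2.96·(-0.10453) / (0.117·(-0.78694)) = +0.22683 rad/s; magnitude 0.22683 rad/s.

0.227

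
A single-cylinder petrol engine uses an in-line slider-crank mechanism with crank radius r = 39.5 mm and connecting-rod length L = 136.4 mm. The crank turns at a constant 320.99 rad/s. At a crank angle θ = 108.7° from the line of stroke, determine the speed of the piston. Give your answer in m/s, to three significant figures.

ω = 321 rad/s
For an in-line slider-crank, x = r cosθ + √(L² − r² sin²θ), so v = −rω sinθ·[1 + r cosθ/√(L² − r² sin²θ)].
With r = 0.0395 m, L = 0.1364 m, θ = 108.7°: √(L² − r² sin²θ) = 0.13117 m.
v = −0.0395·321·0.94721·[1 + 0.0395·-0.32061/0.13117] = -10.85 m/s.
|v| = 10.85 m/s.

10.9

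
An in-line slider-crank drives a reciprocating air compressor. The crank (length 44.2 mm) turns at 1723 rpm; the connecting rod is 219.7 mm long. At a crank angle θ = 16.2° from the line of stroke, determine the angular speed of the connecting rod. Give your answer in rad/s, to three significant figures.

ω = 180.4 rad/s (converted from 1723 rpm).
The rod makes angle φ with the slider axis where L sinφ = r sinθ; differentiating, L cosφ·φ̇ = r ω cosθ.
L cosφ = √(L² − r² sin²θ) = 0.21935 m.
|ω_rod| = r ω |cosθ| / √(L² − r² sin²θ) = 0.0442·180.4·0.96029/0.21935 = 34.914 rad/s.

34.9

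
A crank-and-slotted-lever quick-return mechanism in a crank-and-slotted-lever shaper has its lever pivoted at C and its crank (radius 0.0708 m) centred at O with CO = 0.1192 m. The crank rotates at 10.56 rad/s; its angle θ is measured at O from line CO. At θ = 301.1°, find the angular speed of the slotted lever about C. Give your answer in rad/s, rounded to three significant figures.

3.54

ω = 10.56 rad/s
Crank pin A relative to C: A = (d + r cosθ, r sinθ); lever angle φ = atan2(r sinθ, d + r cosθ).
Differentiating tanφ: φ̇ = rω(d cosθ + r)/(d² + r² + 2dr cosθ).
d² + r² + 2dr cosθ = |CA|² = 0.0279397 m²;  d cosθ + r = +0.13237 m.
|ω_lever| = |0.0708·10.56·+0.13237| / 0.0279397 = 3.5422 rad/s.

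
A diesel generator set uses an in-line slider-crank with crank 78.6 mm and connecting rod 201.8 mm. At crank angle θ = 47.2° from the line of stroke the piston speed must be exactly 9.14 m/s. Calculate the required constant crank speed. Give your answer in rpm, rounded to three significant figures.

1190

For an in-line slider-crank, |v_piston| = rω|sinθ|·[1 + r cosθ/√(L² − r² sin²θ)].
With r = 0.0786 m, L = 0.2018 m, θ = 47.2°: the bracketed kinematic factor |dx/dθ| = 0.073597 m.
ω = v/|dx/dθ| = 9.14/0.073597 = 124.19 rad/s.
N = 60ω/(2π) = 1185.9 rpm.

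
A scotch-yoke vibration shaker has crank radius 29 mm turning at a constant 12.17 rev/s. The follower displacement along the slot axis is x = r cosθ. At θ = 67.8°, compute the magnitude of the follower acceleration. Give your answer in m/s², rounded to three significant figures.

ω = 76.47 rad/s (from 12.17 rev/s).
x = r cosθ ⇒ ẍ = −rω² cosθ (ω constant).
|a| = rω²|cosθ| = 0.029·(76.47)²·|cos 67.8°| = 64.069 m/s².

64.1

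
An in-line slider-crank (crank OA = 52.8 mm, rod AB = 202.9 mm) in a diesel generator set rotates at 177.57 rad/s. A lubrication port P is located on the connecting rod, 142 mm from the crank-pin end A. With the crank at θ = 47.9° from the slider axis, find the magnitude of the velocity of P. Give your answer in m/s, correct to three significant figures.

8.05

ω = 177.6 rad/s.  Crank-pin speed |V_A| = rω = 9.3757 m/s, perpendicular to OA.
Rod angle: sinφ = −(r/L) sinθ ⇒ φ = -11.133°; ω_rod = −rω cosθ/√(L²−r²sin²θ) = -31.574 rad/s.
V_P = V_A + ω_rod × AP, with AP = 0.142 m along the rod.
Components: V_Px = −rω sinθ − a·ω_rod·sinφ = -7.8222 m/s;  V_Py = rω cosθ + a·ω_rod·cosφ = +1.8866 m/s.
|V_P| = √(V_Px² + V_Py²) = 8.0465 m/s.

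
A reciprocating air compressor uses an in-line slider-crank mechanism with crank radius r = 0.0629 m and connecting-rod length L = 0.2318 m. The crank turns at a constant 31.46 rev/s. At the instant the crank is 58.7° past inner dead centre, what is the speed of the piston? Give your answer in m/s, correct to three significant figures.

ω = 2π·31.5 = 197.7 rad/s
For an in-line slider-crank, x = r cosθ + √(L² − r² sin²θ), so v = −rω sinθ·[1 + r cosθ/√(L² − r² sin²θ)].
With r = 0.0629 m, L = 0.2318 m, θ = 58.7°: √(L² − r² sin²θ) = 0.22548 m.
v = −0.0629·197.7·0.85446·[1 + 0.0629·0.51952/0.22548] = -12.163 m/s.
|v| = 12.163 m/s.

12.2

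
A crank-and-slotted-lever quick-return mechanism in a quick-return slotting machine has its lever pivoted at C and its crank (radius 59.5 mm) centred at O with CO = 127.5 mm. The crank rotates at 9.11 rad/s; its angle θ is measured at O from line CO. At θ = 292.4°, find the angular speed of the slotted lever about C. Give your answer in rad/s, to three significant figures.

2.29

ω = 9.11 rad/s
Crank pin A relative to C: A = (d + r cosθ, r sinθ); lever angle φ = atan2(r sinθ, d + r cosθ).
Differentiating tanφ: φ̇ = rω(d cosθ + r)/(d² + r² + 2dr cosθ).
d² + r² + 2dr cosθ = |CA|² = 0.0255783 m²;  d cosθ + r = +0.10809 m.
|ω_lever| = |0.0595·9.11·+0.10809| / 0.0255783 = 2.2905 rad/s.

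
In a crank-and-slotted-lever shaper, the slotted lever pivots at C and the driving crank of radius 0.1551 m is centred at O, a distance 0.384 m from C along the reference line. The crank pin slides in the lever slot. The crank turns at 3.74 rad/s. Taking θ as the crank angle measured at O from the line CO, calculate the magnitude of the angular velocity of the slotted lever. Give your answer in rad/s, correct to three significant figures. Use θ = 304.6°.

ω = 3.74 rad/s
Crank pin A relative to C: A = (d + r cosθ, r sinθ); lever angle φ = atan2(r sinθ, d + r cosθ).
Differentiating tanφ: φ̇ = rω(d cosθ + r)/(d² + r² + 2dr cosθ).
d² + r² + 2dr cosθ = |CA|² = 0.239152 m²;  d cosθ + r = +0.37315 m.
|ω_lever| = |0.1551·3.74·+0.37315| / 0.239152 = 0.9051 rad/s.

0.905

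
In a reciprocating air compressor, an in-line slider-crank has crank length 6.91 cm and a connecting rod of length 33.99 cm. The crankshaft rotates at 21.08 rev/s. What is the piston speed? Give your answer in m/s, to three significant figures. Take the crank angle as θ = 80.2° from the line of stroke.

9.34

ω = 2π·21.1 = 132.4 rad/s
For an in-line slider-crank, x = r cosθ + √(L² − r² sin²θ), so v = −rω sinθ·[1 + r cosθ/√(L² − r² sin²θ)].
With r = 0.0691 m, L = 0.3399 m, θ = 80.2°: √(L² − r² sin²θ) = 0.33301 m.
v = −0.0691·132.4·0.98541·[1 + 0.0691·0.17021/0.33301] = -9.3372 m/s.
|v| = 9.3372 m/s.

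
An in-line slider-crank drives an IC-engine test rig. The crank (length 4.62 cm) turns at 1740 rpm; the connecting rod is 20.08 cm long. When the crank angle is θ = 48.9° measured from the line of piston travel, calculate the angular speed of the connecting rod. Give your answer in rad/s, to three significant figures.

ω = 182.2 rad/s (converted from 1740 rpm).
The rod makes angle φ with the slider axis where L sinφ = r sinθ; differentiating, L cosφ·φ̇ = r ω cosθ.
L cosφ = √(L² − r² sin²θ) = 0.19776 m.
|ω_rod| = r ω |cosθ| / √(L² − r² sin²θ) = 0.0462·182.2·0.65738/0.19776 = 27.983 rad/s.

28.0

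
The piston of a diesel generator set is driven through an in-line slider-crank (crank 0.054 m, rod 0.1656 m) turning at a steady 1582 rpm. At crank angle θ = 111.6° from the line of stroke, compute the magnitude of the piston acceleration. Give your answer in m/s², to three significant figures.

908

ω = 2π·1582/60 = 165.7 rad/s
x(θ) = r cosθ + √(L² − r² sin²θ); with ω constant, a = ω²·d²x/dθ².
d²x/dθ² = −r cosθ − r²(cos2θ)/√u − r⁴ sin²2θ/(4u^{3/2}),  u = L² − r² sin²θ = 0.0249025 m².
Substituting r = 0.054 m, L = 0.1656 m, θ = 111.6°: d²x/dθ² = +0.033095 m.
a = ω²·d²x/dθ² = (165.7)²·(+0.033095) = +908.32 m/s²;  |a| = 908.32 m/s².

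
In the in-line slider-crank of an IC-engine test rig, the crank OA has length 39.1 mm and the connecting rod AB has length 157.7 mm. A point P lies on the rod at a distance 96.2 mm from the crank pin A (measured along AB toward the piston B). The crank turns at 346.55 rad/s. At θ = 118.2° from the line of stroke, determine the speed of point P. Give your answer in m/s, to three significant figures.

ω = 346.6 rad/s.  Crank-pin speed |V_A| = rω = 13.55 m/s, perpendicular to OA.
Rod angle: sinφ = −(r/L) sinθ ⇒ φ = -12.622°; ω_rod = −rω cosθ/√(L²−r²sin²θ) = +41.609 rad/s.
V_P = V_A + ω_rod × AP, with AP = 0.0962 m along the rod.
Components: V_Px = −rω sinθ − a·ω_rod·sinφ = -11.067 m/s;  V_Py = rω cosθ + a·ω_rod·cosφ = -2.4971 m/s.
|V_P| = √(V_Px² + V_Py²) = 11.345 m/s.

11.3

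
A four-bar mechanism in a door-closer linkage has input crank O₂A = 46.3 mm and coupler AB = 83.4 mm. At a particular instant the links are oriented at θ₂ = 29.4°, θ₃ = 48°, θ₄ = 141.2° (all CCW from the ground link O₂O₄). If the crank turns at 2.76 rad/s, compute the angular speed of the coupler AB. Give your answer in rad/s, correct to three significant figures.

ω₂ = 2.76 rad/s
Differentiating the loop-closure r₂e^{iθ₂}+r₃e^{iθ₃}=r₁+r₄e^{iθ₄} gives r₂ω₂e^{iθ₂}+r₃ω₃e^{iθ₃}=r₄ω₄e^{iθ₄}.
Eliminating the other unknown: ω₃ = r₂ω₂ sin(θ₄−θ₂) / [r₃ sin(θ₃−θ₄)].
Numerator sine = +0.92849; denominator sine = -0.99844.
Result = 0.0463·2.76·(+0.92849) / (0.0834·(-0.99844)) = -1.4249 rad/s; magnitude 1.4249 rad/s.

1.42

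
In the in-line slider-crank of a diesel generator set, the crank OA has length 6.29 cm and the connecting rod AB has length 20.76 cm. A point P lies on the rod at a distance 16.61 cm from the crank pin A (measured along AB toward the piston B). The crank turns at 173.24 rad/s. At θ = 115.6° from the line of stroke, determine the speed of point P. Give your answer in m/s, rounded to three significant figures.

ω = 173.2 rad/s.  Crank-pin speed |V_A| = rω = 10.897 m/s, perpendicular to OA.
Rod angle: sinφ = −(r/L) sinθ ⇒ φ = -15.857°; ω_rod = −rω cosθ/√(L²−r²sin²θ) = +23.577 rad/s.
V_P = V_A + ω_rod × AP, with AP = 0.1661 m along the rod.
Components: V_Px = −rω sinθ − a·ω_rod·sinφ = -8.757 m/s;  V_Py = rω cosθ + a·ω_rod·cosφ = -0.94122 m/s.
|V_P| = √(V_Px² + V_Py²) = 8.8075 m/s.

8.81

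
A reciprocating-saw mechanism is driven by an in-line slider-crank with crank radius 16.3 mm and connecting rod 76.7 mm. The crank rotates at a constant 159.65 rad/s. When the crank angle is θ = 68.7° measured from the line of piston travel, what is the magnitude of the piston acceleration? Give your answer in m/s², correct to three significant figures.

ω = 159.7 rad/s
x(θ) = r cosθ + √(L² − r² sin²θ); with ω constant, a = ω²·d²x/dθ².
d²x/dθ² = −r cosθ − r²(cos2θ)/√u − r⁴ sin²2θ/(4u^{3/2}),  u = L² − r² sin²θ = 0.00565226 m².
Substituting r = 0.0163 m, L = 0.0767 m, θ = 68.7°: d²x/dθ² = -0.0033387 m.
a = ω²·d²x/dθ² = (159.7)²·(-0.0033387) = -85.096 m/s²;  |a| = 85.096 m/s².

85.1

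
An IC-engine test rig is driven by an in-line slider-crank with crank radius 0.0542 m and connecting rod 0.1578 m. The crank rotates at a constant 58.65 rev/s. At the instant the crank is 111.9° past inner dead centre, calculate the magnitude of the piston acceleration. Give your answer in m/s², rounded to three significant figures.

4630

ω = 2π·58.6 = 368.5 rad/s
x(θ) = r cosθ + √(L² − r² sin²θ); with ω constant, a = ω²·d²x/dθ².
d²x/dθ² = −r cosθ − r²(cos2θ)/√u − r⁴ sin²2θ/(4u^{3/2}),  u = L² − r² sin²θ = 0.0223719 m².
Substituting r = 0.0542 m, L = 0.1578 m, θ = 111.9°: d²x/dθ² = +0.034083 m.
a = ω²·d²x/dθ² = (368.5)²·(+0.034083) = +4628.4 m/s²;  |a| = 4628.4 m/s².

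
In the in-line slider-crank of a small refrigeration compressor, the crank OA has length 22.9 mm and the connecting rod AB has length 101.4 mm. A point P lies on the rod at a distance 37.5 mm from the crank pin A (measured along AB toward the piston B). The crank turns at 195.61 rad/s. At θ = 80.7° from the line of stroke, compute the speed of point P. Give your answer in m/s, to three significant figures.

ω = 195.6 rad/s.  Crank-pin speed |V_A| = rω = 4.4795 m/s, perpendicular to OA.
Rod angle: sinφ = −(r/L) sinθ ⇒ φ = -12.878°; ω_rod = −rω cosθ/√(L²−r²sin²θ) = -7.3232 rad/s.
V_P = V_A + ω_rod × AP, with AP = 0.0375 m along the rod.
Components: V_Px = −rω sinθ − a·ω_rod·sinφ = -4.4818 m/s;  V_Py = rω cosθ + a·ω_rod·cosφ = +0.45619 m/s.
|V_P| = √(V_Px² + V_Py²) = 4.505 m/s.

4.50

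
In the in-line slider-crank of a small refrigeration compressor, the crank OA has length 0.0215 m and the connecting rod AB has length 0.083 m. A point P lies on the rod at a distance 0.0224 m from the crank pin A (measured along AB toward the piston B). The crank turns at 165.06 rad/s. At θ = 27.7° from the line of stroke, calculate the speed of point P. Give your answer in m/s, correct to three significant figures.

ω = 165.1 rad/s.  Crank-pin speed |V_A| = rω = 3.5488 m/s, perpendicular to OA.
Rod angle: sinφ = −(r/L) sinθ ⇒ φ = -6.916°; ω_rod = −rω cosθ/√(L²−r²sin²θ) = -38.134 rad/s.
V_P = V_A + ω_rod × AP, with AP = 0.0224 m along the rod.
Components: V_Px = −rω sinθ − a·ω_rod·sinφ = -1.7525 m/s;  V_Py = rω cosθ + a·ω_rod·cosφ = +2.2941 m/s.
|V_P| = √(V_Px² + V_Py²) = 2.8869 m/s.

2.89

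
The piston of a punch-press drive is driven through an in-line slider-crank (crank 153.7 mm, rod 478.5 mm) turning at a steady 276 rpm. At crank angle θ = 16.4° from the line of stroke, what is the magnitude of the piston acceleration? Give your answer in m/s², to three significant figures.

ω = 2π·276/60 = 28.9 rad/s
x(θ) = r cosθ + √(L² − r² sin²θ); with ω constant, a = ω²·d²x/dθ².
d²x/dθ² = −r cosθ − r²(cos2θ)/√u − r⁴ sin²2θ/(4u^{3/2}),  u = L² − r² sin²θ = 0.227079 m².
Substituting r = 0.1537 m, L = 0.4785 m, θ = 16.4°: d²x/dθ² = -0.1895 m.
a = ω²·d²x/dθ² = (28.9)²·(-0.1895) = -158.3 m/s²;  |a| = 158.3 m/s².

158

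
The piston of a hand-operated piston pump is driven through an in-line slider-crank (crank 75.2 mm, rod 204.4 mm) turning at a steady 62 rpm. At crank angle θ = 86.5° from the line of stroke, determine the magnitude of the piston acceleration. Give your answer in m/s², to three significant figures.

ω = 2π·62/60 = 6.493 rad/s
x(θ) = r cosθ + √(L² − r² sin²θ); with ω constant, a = ω²·d²x/dθ².
d²x/dθ² = −r cosθ − r²(cos2θ)/√u − r⁴ sin²2θ/(4u^{3/2}),  u = L² − r² sin²θ = 0.0361454 m².
Substituting r = 0.0752 m, L = 0.2044 m, θ = 86.5°: d²x/dθ² = +0.024915 m.
a = ω²·d²x/dθ² = (6.493)²·(+0.024915) = +1.0503 m/s²;  |a| = 1.0503 m/s².

1.05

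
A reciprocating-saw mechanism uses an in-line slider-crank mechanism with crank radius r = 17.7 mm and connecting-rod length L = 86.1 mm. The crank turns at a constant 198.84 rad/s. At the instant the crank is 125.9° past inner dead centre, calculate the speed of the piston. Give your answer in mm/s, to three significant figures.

ω = 198.8 rad/s
For an in-line slider-crank, x = r cosθ + √(L² − r² sin²θ), so v = −rω sinθ·[1 + r cosθ/√(L² − r² sin²θ)].
With r = 0.0177 m, L = 0.0861 m, θ = 125.9°: √(L² − r² sin²θ) = 0.084898 m.
v = −0.0177·198.8·0.81004·[1 + 0.0177·-0.58637/0.084898] = -2.5024 m/s.
|v| = 2.5024 m/s = 2502.4 mm/s.

2500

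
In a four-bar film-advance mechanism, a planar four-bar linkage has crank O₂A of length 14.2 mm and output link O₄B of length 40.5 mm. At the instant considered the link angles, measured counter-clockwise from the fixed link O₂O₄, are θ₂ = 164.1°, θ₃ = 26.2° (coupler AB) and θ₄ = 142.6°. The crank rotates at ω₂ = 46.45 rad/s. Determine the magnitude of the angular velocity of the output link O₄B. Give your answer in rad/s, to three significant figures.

12.2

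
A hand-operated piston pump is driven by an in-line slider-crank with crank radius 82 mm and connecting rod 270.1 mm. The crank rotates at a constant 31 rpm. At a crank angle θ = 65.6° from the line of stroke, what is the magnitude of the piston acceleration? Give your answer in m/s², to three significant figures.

0.181

ω = 2π·31/60 = 3.246 rad/s
x(θ) = r cosθ + √(L² − r² sin²θ); with ω constant, a = ω²·d²x/dθ².
d²x/dθ² = −r cosθ − r²(cos2θ)/√u − r⁴ sin²2θ/(4u^{3/2}),  u = L² − r² sin²θ = 0.0673775 m².
Substituting r = 0.082 m, L = 0.2701 m, θ = 65.6°: d²x/dθ² = -0.017178 m.
a = ω²·d²x/dθ² = (3.246)²·(-0.017178) = -0.18103 m/s²;  |a| = 0.18103 m/s².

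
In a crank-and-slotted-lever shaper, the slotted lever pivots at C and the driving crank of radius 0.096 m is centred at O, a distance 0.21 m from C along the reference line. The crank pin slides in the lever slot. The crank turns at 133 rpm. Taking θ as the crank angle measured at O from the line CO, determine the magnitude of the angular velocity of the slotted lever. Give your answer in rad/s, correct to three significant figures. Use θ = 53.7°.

ω = 13.93 rad/s (from 133 rpm).
Crank pin A relative to C: A = (d + r cosθ, r sinθ); lever angle φ = atan2(r sinθ, d + r cosθ).
Differentiating tanφ: φ̇ = rω(d cosθ + r)/(d² + r² + 2dr cosθ).
d² + r² + 2dr cosθ = |CA|² = 0.077186 m²;  d cosθ + r = +0.22032 m.
|ω_lever| = |0.096·13.93·+0.22032| / 0.077186 = 3.8166 rad/s.

3.82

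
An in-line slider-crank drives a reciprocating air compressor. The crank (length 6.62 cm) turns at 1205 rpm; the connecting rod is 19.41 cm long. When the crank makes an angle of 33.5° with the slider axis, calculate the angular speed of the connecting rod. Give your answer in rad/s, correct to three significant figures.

36.5

ω = 126.2 rad/s (converted from 1205 rpm).
The rod makes angle φ with the slider axis where L sinφ = r sinθ; differentiating, L cosφ·φ̇ = r ω cosθ.
L cosφ = √(L² − r² sin²θ) = 0.19063 m.
|ω_rod| = r ω |cosθ| / √(L² − r² sin²θ) = 0.0662·126.2·0.83389/0.19063 = 36.542 rad/s.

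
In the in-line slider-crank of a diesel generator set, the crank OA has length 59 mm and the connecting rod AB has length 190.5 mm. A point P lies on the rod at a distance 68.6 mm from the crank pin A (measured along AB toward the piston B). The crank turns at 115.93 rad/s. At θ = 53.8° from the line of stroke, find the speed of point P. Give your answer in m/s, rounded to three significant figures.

6.44

ω = 115.9 rad/s.  Crank-pin speed |V_A| = rω = 6.8399 m/s, perpendicular to OA.
Rod angle: sinφ = −(r/L) sinθ ⇒ φ = -14.473°; ω_rod = −rω cosθ/√(L²−r²sin²θ) = -21.901 rad/s.
V_P = V_A + ω_rod × AP, with AP = 0.0686 m along the rod.
Components: V_Px = −rω sinθ − a·ω_rod·sinφ = -5.895 m/s;  V_Py = rω cosθ + a·ω_rod·cosφ = +2.585 m/s.
|V_P| = √(V_Px² + V_Py²) = 6.4368 m/s.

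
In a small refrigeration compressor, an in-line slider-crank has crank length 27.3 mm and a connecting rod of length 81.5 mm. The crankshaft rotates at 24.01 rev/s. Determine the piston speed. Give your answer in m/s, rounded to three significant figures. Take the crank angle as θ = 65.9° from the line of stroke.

ω = 2π·24 = 150.9 rad/s
For an in-line slider-crank, x = r cosθ + √(L² − r² sin²θ), so v = −rω sinθ·[1 + r cosθ/√(L² − r² sin²θ)].
With r = 0.0273 m, L = 0.0815 m, θ = 65.9°: √(L² − r² sin²θ) = 0.077597 m.
v = −0.0273·150.9·0.91283·[1 + 0.0273·0.40833/0.077597] = -4.2996 m/s.
|v| = 4.2996 m/s.

4.30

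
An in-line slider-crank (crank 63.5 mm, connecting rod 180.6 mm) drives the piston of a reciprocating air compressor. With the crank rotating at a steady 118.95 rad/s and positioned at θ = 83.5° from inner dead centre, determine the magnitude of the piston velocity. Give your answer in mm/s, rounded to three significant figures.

7820

ω = 119 rad/s
For an in-line slider-crank, x = r cosθ + √(L² − r² sin²θ), so v = −rω sinθ·[1 + r cosθ/√(L² − r² sin²θ)].
With r = 0.0635 m, L = 0.1806 m, θ = 83.5°: √(L² − r² sin²θ) = 0.16922 m.
v = −0.0635·119·0.99357·[1 + 0.0635·0.11320/0.16922] = -7.8236 m/s.
|v| = 7.8236 m/s = 7823.6 mm/s.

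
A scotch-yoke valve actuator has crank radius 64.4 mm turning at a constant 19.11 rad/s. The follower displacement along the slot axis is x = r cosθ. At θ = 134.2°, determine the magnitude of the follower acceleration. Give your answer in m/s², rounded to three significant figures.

16.4

ω = 19.11 rad/s
x = r cosθ ⇒ ẍ = −rω² cosθ (ω constant).
|a| = rω²|cosθ| = 0.0644·(19.11)²·|cos 134.2°| = 16.396 m/s².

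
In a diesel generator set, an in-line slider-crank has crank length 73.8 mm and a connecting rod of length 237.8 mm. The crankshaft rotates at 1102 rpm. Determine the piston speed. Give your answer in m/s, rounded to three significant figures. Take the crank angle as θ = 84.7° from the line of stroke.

8.74

ω = 2π·1102/60 = 115.4 rad/s
For an in-line slider-crank, x = r cosθ + √(L² − r² sin²θ), so v = −rω sinθ·[1 + r cosθ/√(L² − r² sin²θ)].
With r = 0.0738 m, L = 0.2378 m, θ = 84.7°: √(L² − r² sin²θ) = 0.22616 m.
v = −0.0738·115.4·0.99572·[1 + 0.0738·0.09237/0.22616] = -8.7358 m/s.
|v| = 8.7358 m/s.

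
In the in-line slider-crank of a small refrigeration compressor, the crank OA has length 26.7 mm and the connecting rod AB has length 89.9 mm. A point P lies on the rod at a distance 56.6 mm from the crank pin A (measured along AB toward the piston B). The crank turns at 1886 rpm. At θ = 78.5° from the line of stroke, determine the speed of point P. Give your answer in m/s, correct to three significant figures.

5.38

ω = 197.5 rad/s.  Crank-pin speed |V_A| = rω = 5.2733 m/s, perpendicular to OA.
Rod angle: sinφ = −(r/L) sinθ ⇒ φ = -16.920°; ω_rod = −rω cosθ/√(L²−r²sin²θ) = -12.224 rad/s.
V_P = V_A + ω_rod × AP, with AP = 0.0566 m along the rod.
Components: V_Px = −rω sinθ − a·ω_rod·sinφ = -5.3688 m/s;  V_Py = rω cosθ + a·ω_rod·cosφ = +0.38942 m/s.
|V_P| = √(V_Px² + V_Py²) = 5.3829 m/s.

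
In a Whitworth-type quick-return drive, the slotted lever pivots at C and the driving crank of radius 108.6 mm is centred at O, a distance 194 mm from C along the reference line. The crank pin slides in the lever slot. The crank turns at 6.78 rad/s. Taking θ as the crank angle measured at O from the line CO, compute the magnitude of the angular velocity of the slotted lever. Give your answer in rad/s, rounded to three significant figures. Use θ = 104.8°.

1.12

ω = 6.78 rad/s
Crank pin A relative to C: A = (d + r cosθ, r sinθ); lever angle φ = atan2(r sinθ, d + r cosθ).
Differentiating tanφ: φ̇ = rω(d cosθ + r)/(d² + r² + 2dr cosθ).
d² + r² + 2dr cosθ = |CA|² = 0.0386663 m²;  d cosθ + r = +0.059044 m.
|ω_lever| = |0.1086·6.78·+0.059044| / 0.0386663 = 1.1243 rad/s.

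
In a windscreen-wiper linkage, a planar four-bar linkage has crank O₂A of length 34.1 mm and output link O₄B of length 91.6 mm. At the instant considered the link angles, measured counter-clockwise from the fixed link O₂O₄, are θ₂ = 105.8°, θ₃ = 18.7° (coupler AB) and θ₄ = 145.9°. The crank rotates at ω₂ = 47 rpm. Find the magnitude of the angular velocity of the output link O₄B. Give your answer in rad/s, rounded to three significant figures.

ω₂ = 4.922 rad/s (from 47 rpm).
Differentiating the loop-closure r₂e^{iθ₂}+r₃e^{iθ₃}=r₁+r₄e^{iθ₄} gives r₂ω₂e^{iθ₂}+r₃ω₃e^{iθ₃}=r₄ω₄e^{iθ₄}.
Eliminating the other unknown: ω₄ = r₂ω₂ sin(θ₂−θ₃) / [r₄ sin(θ₄−θ₃)].
Numerator sine = +0.99872; denominator sine = +0.79653.
Result = 0.0341·4.922·(+0.99872) / (0.0916·(+0.79653)) = +2.2973 rad/s; magnitude 2.2973 rad/s.

2.30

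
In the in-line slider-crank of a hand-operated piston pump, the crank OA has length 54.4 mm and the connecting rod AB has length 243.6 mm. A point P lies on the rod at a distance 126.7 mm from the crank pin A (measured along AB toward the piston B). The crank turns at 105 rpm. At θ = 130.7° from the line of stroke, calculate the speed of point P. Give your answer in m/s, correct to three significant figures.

0.459

ω = 11 rad/s.  Crank-pin speed |V_A| = rω = 0.59816 m/s, perpendicular to OA.
Rod angle: sinφ = −(r/L) sinθ ⇒ φ = -9.747°; ω_rod = −rω cosθ/√(L²−r²sin²θ) = +1.6247 rad/s.
V_P = V_A + ω_rod × AP, with AP = 0.1267 m along the rod.
Components: V_Px = −rω sinθ − a·ω_rod·sinφ = -0.41863 m/s;  V_Py = rω cosθ + a·ω_rod·cosφ = -0.18718 m/s.
|V_P| = √(V_Px² + V_Py²) = 0.45858 m/s.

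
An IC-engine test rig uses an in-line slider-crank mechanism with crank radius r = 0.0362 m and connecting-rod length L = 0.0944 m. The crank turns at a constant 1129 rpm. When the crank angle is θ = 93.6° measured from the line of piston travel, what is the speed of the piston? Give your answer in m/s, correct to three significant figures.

ω = 2π·1129/60 = 118.2 rad/s
For an in-line slider-crank, x = r cosθ + √(L² − r² sin²θ), so v = −rω sinθ·[1 + r cosθ/√(L² − r² sin²θ)].
With r = 0.0362 m, L = 0.0944 m, θ = 93.6°: √(L² − r² sin²θ) = 0.087213 m.
v = −0.0362·118.2·0.99803·[1 + 0.0362·-0.06279/0.087213] = -4.1601 m/s.
|v| = 4.1601 m/s.

4.16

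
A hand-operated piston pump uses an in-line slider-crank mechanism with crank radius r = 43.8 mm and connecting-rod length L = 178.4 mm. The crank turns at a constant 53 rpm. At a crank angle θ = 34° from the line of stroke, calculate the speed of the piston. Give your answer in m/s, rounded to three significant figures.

ω = 2π·53/60 = 5.55 rad/s
For an in-line slider-crank, x = r cosθ + √(L² − r² sin²θ), so v = −rω sinθ·[1 + r cosθ/√(L² − r² sin²θ)].
With r = 0.0438 m, L = 0.1784 m, θ = 34°: √(L² − r² sin²θ) = 0.17671 m.
v = −0.0438·5.55·0.55919·[1 + 0.0438·0.82904/0.17671] = -0.16387 m/s.
|v| = 0.16387 m/s.

0.164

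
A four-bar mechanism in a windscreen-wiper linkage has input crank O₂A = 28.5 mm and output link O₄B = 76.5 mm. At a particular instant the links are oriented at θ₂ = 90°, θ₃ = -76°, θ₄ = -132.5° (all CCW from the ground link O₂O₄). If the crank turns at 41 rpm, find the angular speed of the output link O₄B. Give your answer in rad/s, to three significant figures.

ω₂ = 4.294 rad/s (from 41 rpm).
Differentiating the loop-closure r₂e^{iθ₂}+r₃e^{iθ₃}=r₁+r₄e^{iθ₄} gives r₂ω₂e^{iθ₂}+r₃ω₃e^{iθ₃}=r₄ω₄e^{iθ₄}.
Eliminating the other unknown: ω₄ = r₂ω₂ sin(θ₂−θ₃) / [r₄ sin(θ₄−θ₃)].
Numerator sine = +0.24192; denominator sine = -0.83389.
Result = 0.0285·4.294·(+0.24192) / (0.0765·(-0.83389)) = -0.46405 rad/s; magnitude 0.46405 rad/s.

0.464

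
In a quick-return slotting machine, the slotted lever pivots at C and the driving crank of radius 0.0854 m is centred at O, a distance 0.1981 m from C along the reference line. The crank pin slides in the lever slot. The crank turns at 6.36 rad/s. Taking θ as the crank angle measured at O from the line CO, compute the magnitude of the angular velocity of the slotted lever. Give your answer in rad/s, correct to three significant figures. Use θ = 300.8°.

1.59

ω = 6.36 rad/s
Crank pin A relative to C: A = (d + r cosθ, r sinθ); lever angle φ = atan2(r sinθ, d + r cosθ).
Differentiating tanφ: φ̇ = rω(d cosθ + r)/(d² + r² + 2dr cosθ).
d² + r² + 2dr cosθ = |CA|² = 0.063862 m²;  d cosθ + r = +0.18684 m.
|ω_lever| = |0.0854·6.36·+0.18684| / 0.063862 = 1.589 rad/s.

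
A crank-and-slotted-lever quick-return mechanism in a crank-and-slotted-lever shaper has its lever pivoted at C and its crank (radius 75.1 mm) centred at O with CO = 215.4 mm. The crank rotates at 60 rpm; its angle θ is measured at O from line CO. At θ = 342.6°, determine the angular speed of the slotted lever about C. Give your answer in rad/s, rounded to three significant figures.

1.60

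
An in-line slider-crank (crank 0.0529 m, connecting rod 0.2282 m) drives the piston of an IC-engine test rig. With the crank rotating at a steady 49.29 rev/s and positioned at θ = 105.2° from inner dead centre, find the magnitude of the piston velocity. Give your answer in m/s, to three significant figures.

14.8

ω = 2π·49.3 = 309.7 rad/s
For an in-line slider-crank, x = r cosθ + √(L² − r² sin²θ), so v = −rω sinθ·[1 + r cosθ/√(L² − r² sin²θ)].
With r = 0.0529 m, L = 0.2282 m, θ = 105.2°: √(L² − r² sin²θ) = 0.22242 m.
v = −0.0529·309.7·0.96502·[1 + 0.0529·-0.26219/0.22242] = -14.824 m/s.
|v| = 14.824 m/s.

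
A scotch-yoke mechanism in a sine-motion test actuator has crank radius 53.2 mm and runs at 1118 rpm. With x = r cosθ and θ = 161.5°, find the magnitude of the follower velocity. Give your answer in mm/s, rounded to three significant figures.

1980

ω = 117.1 rad/s (from 1118 rpm).
x = r cosθ ⇒ ẋ = −rω sinθ.
|v| = rω|sinθ| = 0.0532·117.1·|sin 161.5°| = 1.9763 m/s = 1976.3 mm/s.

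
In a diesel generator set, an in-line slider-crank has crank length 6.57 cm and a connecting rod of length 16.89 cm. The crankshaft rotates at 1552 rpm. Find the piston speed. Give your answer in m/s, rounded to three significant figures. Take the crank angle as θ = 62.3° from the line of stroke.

ω = 2π·1552/60 = 162.5 rad/s
For an in-line slider-crank, x = r cosθ + √(L² − r² sin²θ), so v = −rω sinθ·[1 + r cosθ/√(L² − r² sin²θ)].
With r = 0.0657 m, L = 0.1689 m, θ = 62.3°: √(L² − r² sin²θ) = 0.15857 m.
v = −0.0657·162.5·0.88539·[1 + 0.0657·0.46484/0.15857] = -11.275 m/s.
|v| = 11.275 m/s.

11.3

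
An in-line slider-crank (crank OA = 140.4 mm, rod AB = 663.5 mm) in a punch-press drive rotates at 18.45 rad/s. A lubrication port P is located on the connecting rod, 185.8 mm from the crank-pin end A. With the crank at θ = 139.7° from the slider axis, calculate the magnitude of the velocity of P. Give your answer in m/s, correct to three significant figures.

2.14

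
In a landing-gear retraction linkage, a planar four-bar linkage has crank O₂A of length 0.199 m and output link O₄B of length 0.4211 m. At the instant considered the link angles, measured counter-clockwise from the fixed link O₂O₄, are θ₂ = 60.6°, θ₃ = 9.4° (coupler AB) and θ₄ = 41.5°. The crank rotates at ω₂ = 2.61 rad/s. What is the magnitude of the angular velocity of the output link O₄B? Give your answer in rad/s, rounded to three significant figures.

1.81

ω₂ = 2.61 rad/s
Differentiating the loop-closure r₂e^{iθ₂}+r₃e^{iθ₃}=r₁+r₄e^{iθ₄} gives r₂ω₂e^{iθ₂}+r₃ω₃e^{iθ₃}=r₄ω₄e^{iθ₄}.
Eliminating the other unknown: ω₄ = r₂ω₂ sin(θ₂−θ₃) / [r₄ sin(θ₄−θ₃)].
Numerator sine = +0.77934; denominator sine = +0.53140.
Result = 0.199·2.61·(+0.77934) / (0.4211·(+0.53140)) = +1.8089 rad/s; magnitude 1.8089 rad/s.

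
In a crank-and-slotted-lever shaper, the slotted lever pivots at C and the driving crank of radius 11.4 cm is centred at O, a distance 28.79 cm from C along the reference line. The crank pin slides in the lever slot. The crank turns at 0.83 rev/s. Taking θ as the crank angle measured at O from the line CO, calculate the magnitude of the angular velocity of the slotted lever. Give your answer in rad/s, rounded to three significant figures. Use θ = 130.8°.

0.832

ω = 5.215 rad/s (from 0.83 rev/s).
Crank pin A relative to C: A = (d + r cosθ, r sinθ); lever angle φ = atan2(r sinθ, d + r cosθ).
Differentiating tanφ: φ̇ = rω(d cosθ + r)/(d² + r² + 2dr cosθ).
d² + r² + 2dr cosθ = |CA|² = 0.0529911 m²;  d cosθ + r = -0.07412 m.
|ω_lever| = |0.114·5.215·-0.07412| / 0.0529911 = 0.83156 rad/s.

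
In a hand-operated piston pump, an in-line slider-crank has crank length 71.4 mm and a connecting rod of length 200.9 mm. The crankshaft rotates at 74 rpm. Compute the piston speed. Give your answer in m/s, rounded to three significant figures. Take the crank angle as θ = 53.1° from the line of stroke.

0.541

ω = 2π·74/60 = 7.749 rad/s
For an in-line slider-crank, x = r cosθ + √(L² − r² sin²θ), so v = −rω sinθ·[1 + r cosθ/√(L² − r² sin²θ)].
With r = 0.0714 m, L = 0.2009 m, θ = 53.1°: √(L² − r² sin²θ) = 0.19262 m.
v = −0.0714·7.749·0.79968·[1 + 0.0714·0.60042/0.19262] = -0.54094 m/s.
|v| = 0.54094 m/s.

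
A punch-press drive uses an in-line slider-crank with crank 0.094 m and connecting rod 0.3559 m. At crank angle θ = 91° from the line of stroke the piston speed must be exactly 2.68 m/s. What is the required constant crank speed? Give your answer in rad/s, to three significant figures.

28.7

For an in-line slider-crank, |v_piston| = rω|sinθ|·[1 + r cosθ/√(L² − r² sin²θ)].
With r = 0.094 m, L = 0.3559 m, θ = 91°: the bracketed kinematic factor |dx/dθ| = 0.093537 m.
ω = v/|dx/dθ| = 2.68/0.093537 = 28.652 rad/s.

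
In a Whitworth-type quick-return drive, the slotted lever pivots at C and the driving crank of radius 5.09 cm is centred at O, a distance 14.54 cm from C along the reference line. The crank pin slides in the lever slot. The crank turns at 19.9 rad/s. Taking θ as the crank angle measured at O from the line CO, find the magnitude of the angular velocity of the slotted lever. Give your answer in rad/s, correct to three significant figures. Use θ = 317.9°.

4.63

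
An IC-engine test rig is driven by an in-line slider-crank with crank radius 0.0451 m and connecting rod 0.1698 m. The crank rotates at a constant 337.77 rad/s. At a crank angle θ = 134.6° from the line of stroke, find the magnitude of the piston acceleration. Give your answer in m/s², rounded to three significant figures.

ω = 337.8 rad/s
x(θ) = r cosθ + √(L² − r² sin²θ); with ω constant, a = ω²·d²x/dθ².
d²x/dθ² = −r cosθ − r²(cos2θ)/√u − r⁴ sin²2θ/(4u^{3/2}),  u = L² − r² sin²θ = 0.0278008 m².
Substituting r = 0.0451 m, L = 0.1698 m, θ = 134.6°: d²x/dθ² = +0.031614 m.
a = ω²·d²x/dθ² = (337.8)²·(+0.031614) = +3606.8 m/s²;  |a| = 3606.8 m/s².

3610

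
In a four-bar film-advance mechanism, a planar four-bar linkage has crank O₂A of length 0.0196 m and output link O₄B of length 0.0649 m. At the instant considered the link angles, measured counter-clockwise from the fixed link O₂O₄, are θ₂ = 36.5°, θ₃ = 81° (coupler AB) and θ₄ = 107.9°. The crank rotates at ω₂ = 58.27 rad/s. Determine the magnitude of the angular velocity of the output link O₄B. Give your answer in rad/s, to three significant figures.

27.3

ω₂ = 58.27 rad/s
Differentiating the loop-closure r₂e^{iθ₂}+r₃e^{iθ₃}=r₁+r₄e^{iθ₄} gives r₂ω₂e^{iθ₂}+r₃ω₃e^{iθ₃}=r₄ω₄e^{iθ₄}.
Eliminating the other unknown: ω₄ = r₂ω₂ sin(θ₂−θ₃) / [r₄ sin(θ₄−θ₃)].
Numerator sine = -0.70091; denominator sine = +0.45243.
Result = 0.0196·58.27·(-0.70091) / (0.0649·(+0.45243)) = -27.262 rad/s; magnitude 27.262 rad/s.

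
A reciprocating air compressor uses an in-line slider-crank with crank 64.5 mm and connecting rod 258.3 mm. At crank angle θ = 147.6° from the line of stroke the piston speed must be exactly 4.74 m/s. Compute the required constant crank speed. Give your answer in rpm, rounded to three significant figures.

For an in-line slider-crank, |v_piston| = rω|sinθ|·[1 + r cosθ/√(L² − r² sin²θ)].
With r = 0.0645 m, L = 0.2583 m, θ = 147.6°: the bracketed kinematic factor |dx/dθ| = 0.027208 m.
ω = v/|dx/dθ| = 4.74/0.027208 = 174.21 rad/s.
N = 60ω/(2π) = 1663.6 rpm.

1660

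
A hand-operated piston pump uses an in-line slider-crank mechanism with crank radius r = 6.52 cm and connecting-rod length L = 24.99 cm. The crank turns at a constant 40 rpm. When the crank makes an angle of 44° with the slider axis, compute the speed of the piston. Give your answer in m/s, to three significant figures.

ω = 2π·40/60 = 4.189 rad/s
For an in-line slider-crank, x = r cosθ + √(L² − r² sin²θ), so v = −rω sinθ·[1 + r cosθ/√(L² − r² sin²θ)].
With r = 0.0652 m, L = 0.2499 m, θ = 44°: √(L² − r² sin²θ) = 0.24576 m.
v = −0.0652·4.189·0.69466·[1 + 0.0652·0.71934/0.24576] = -0.22592 m/s.
|v| = 0.22592 m/s.

0.226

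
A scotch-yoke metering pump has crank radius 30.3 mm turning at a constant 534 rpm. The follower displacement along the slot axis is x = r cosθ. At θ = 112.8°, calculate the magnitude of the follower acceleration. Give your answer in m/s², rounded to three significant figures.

36.7

ω = 55.92 rad/s (from 534 rpm).
x = r cosθ ⇒ ẍ = −rω² cosθ (ω constant).
|a| = rω²|cosθ| = 0.0303·(55.92)²·|cos 112.8°| = 36.717 m/s².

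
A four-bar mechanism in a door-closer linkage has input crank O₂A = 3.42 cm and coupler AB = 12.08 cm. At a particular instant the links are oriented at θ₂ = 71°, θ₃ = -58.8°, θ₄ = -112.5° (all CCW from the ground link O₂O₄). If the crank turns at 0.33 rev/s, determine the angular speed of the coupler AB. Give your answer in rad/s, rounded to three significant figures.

0.0445

ω₂ = 2.073 rad/s (from 0.33 rev/s).
Differentiating the loop-closure r₂e^{iθ₂}+r₃e^{iθ₃}=r₁+r₄e^{iθ₄} gives r₂ω₂e^{iθ₂}+r₃ω₃e^{iθ₃}=r₄ω₄e^{iθ₄}.
Eliminating the other unknown: ω₃ = r₂ω₂ sin(θ₄−θ₂) / [r₃ sin(θ₃−θ₄)].
Numerator sine = +0.06105; denominator sine = +0.80593.
Result = 0.0342·2.073·(+0.06105) / (0.1208·(+0.80593)) = +0.044466 rad/s; magnitude 0.044466 rad/s.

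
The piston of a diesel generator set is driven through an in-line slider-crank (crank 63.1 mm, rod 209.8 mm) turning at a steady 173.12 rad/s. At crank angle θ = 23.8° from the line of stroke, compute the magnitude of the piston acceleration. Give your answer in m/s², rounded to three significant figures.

ω = 173.1 rad/s
x(θ) = r cosθ + √(L² − r² sin²θ); with ω constant, a = ω²·d²x/dθ².
d²x/dθ² = −r cosθ − r²(cos2θ)/√u − r⁴ sin²2θ/(4u^{3/2}),  u = L² − r² sin²θ = 0.0433676 m².
Substituting r = 0.0631 m, L = 0.2098 m, θ = 23.8°: d²x/dθ² = -0.070866 m.
a = ω²·d²x/dθ² = (173.1)²·(-0.070866) = -2123.9 m/s²;  |a| = 2123.9 m/s².

2120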